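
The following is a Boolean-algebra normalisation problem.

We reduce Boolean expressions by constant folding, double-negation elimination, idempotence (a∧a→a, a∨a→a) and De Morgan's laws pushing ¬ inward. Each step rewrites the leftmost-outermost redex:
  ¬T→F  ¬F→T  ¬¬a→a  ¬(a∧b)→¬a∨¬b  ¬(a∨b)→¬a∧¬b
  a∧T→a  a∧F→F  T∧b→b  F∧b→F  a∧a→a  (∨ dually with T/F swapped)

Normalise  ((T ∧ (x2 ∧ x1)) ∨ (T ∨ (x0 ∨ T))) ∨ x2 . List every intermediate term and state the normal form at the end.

Answer: normal form = T  (in 4 steps)

Reduction:
  start: ((T ∧ (x2 ∧ x1)) ∨ (T ∨ (x0 ∨ T))) ∨ x2
  step 1: ((x2 ∧ x1) ∨ (T ∨ (x0 ∨ T))) ∨ x2
  step 2: ((x2 ∧ x1) ∨ T) ∨ x2
  step 3: T ∨ x2
  step 4: T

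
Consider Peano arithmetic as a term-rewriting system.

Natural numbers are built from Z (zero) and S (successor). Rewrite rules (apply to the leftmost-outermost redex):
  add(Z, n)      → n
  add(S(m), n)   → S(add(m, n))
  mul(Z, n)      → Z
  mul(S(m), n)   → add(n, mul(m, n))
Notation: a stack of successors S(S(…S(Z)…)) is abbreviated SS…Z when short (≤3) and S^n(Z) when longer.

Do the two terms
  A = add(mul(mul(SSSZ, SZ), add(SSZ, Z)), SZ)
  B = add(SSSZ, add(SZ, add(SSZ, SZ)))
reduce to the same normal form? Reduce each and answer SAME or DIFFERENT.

Term A:
  start: add(mul(mul(SSSZ, SZ), add(SSZ, Z)), SZ)
  →1  add(mul(add(SZ, mul(SSZ, SZ)), add(SSZ, Z)), SZ)
  →2  add(mul(S(add(Z, mul(SSZ, SZ))), add(SSZ, Z)), SZ)
  →3  add(add(add(SSZ, Z), mul(add(Z, mul(SSZ, SZ)), add(SSZ, Z))), SZ)
  →4  add(add(S(add(SZ, Z)), mul(add(Z, mul(SSZ, SZ)), add(SSZ, Z))), SZ)
  →5  add(S(add(add(SZ, Z), mul(add(Z, mul(SSZ, SZ)), add(SSZ, Z)))), SZ)
  →6  S(add(add(add(SZ, Z), mul(add(Z, mul(SSZ, SZ)), add(SSZ, Z))), SZ))
  →7  S(add(add(S(add(Z, Z)), mul(add(Z, mul(SSZ, SZ)), add(SSZ, Z))), SZ))
  →8  S(add(S(add(add(Z, Z), mul(add(Z, mul(SSZ, SZ)), add(SSZ, Z)))), SZ))
  →9  S(S(add(add(add(Z, Z), mul(add(Z, mul(SSZ, SZ)), add(SSZ, Z))), SZ)))
  →10  S(S(add(add(Z, mul(add(Z, mul(SSZ, SZ)), add(SSZ, Z))), SZ)))
  →11  S(S(add(mul(add(Z, mul(SSZ, SZ)), add(SSZ, Z)), SZ)))
  →12  S(S(add(mul(mul(SSZ, SZ), add(SSZ, Z)), SZ)))
  →13  S(S(add(mul(add(SZ, mul(SZ, SZ)), add(SSZ, Z)), SZ)))
  →14  S(S(add(mul(S(add(Z, mul(SZ, SZ))), add(SSZ, Z)), SZ)))
  →15  S(S(add(add(add(SSZ, Z), mul(add(Z, mul(SZ, SZ)), add(SSZ, Z))), SZ)))
  →16  S(S(add(add(S(add(SZ, Z)), mul(add(Z, mul(SZ, SZ)), add(SSZ, Z))), SZ)))
  →17  S(S(add(S(add(add(SZ, Z), mul(add(Z, mul(SZ, SZ)), add(SSZ, Z)))), SZ)))
  →18  S(S(S(add(add(add(SZ, Z), mul(add(Z, mul(SZ, SZ)), add(SSZ, Z))), SZ))))
  →19  S(S(S(add(add(S(add(Z, Z)), mul(add(Z, mul(SZ, SZ)), add(SSZ, Z))), SZ))))
  →20  S(S(S(add(S(add(add(Z, Z), mul(add(Z, mul(SZ, SZ)), add(SSZ, Z)))), SZ))))
  →21  S(S(S(S(add(add(add(Z, Z), mul(add(Z, mul(SZ, SZ)), add(SSZ, Z))), SZ)))))
  →22  S(S(S(S(add(add(Z, mul(add(Z, mul(SZ, SZ)), add(SSZ, Z))), SZ)))))
  →23  S(S(S(S(add(mul(add(Z, mul(SZ, SZ)), add(SSZ, Z)), SZ)))))
  →24  S(S(S(S(add(mul(mul(SZ, SZ), add(SSZ, Z)), SZ)))))
  →25  S(S(S(S(add(mul(add(SZ, mul(Z, SZ)), add(SSZ, Z)), SZ)))))
  →26  S(S(S(S(add(mul(S(add(Z, mul(Z, SZ))), add(SSZ, Z)), SZ)))))
  →27  S(S(S(S(add(add(add(SSZ, Z), mul(add(Z, mul(Z, SZ)), add(SSZ, Z))), SZ)))))
  →28  S(S(S(S(add(add(S(add(SZ, Z)), mul(add(Z, mul(Z, SZ)), add(SSZ, Z))), SZ)))))
  →29  S(S(S(S(add(S(add(add(SZ, Z), mul(add(Z, mul(Z, SZ)), add(SSZ, Z)))), SZ)))))
  →30  S(S(S(S(S(add(add(add(SZ, Z), mul(add(Z, mul(Z, SZ)), add(SSZ, Z))), SZ))))))
  →31  S(S(S(S(S(add(add(S(add(Z, Z)), mul(add(Z, mul(Z, SZ)), add(SSZ, Z))), SZ))))))
  →32  S(S(S(S(S(add(S(add(add(Z, Z), mul(add(Z, mul(Z, SZ)), add(SSZ, Z)))), SZ))))))
  →33  S(S(S(S(S(S(add(add(add(Z, Z), mul(add(Z, mul(Z, SZ)), add(SSZ, Z))), SZ)))))))
  →34  S(S(S(S(S(S(add(add(Z, mul(add(Z, mul(Z, SZ)), add(SSZ, Z))), SZ)))))))
  →35  S(S(S(S(S(S(add(mul(add(Z, mul(Z, SZ)), add(SSZ, Z)), SZ)))))))
  →36  S(S(S(S(S(S(add(mul(mul(Z, SZ), add(SSZ, Z)), SZ)))))))
  →37  S(S(S(S(S(S(add(mul(Z, add(SSZ, Z)), SZ)))))))
  →38  S(S(S(S(S(S(add(Z, SZ)))))))
  →39  S^7(Z)

Term B:
  start: add(SSSZ, add(SZ, add(SSZ, SZ)))
  →1  S(add(SSZ, add(SZ, add(SSZ, SZ))))
  →2  S(S(add(SZ, add(SZ, add(SSZ, SZ)))))
  →3  S(S(S(add(Z, add(SZ, add(SSZ, SZ))))))
  →4  S(S(S(add(SZ, add(SSZ, SZ)))))
  →5  S(S(S(S(add(Z, add(SSZ, SZ))))))
  →6  S(S(S(S(add(SSZ, SZ)))))
  →7  S(S(S(S(S(add(SZ, SZ))))))
  →8  S(S(S(S(S(S(add(Z, SZ)))))))
  →9  S^7(Z)

Answer: SAME — A ⇓ S^7(Z), B ⇓ S^7(Z)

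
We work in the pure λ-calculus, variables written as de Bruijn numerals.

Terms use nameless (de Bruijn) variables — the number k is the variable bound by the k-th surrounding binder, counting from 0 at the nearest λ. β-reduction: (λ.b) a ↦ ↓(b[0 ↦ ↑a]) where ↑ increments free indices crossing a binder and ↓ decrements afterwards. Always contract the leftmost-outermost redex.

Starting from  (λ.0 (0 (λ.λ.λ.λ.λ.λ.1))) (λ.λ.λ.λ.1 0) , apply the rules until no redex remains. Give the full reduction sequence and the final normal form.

  start: (λ.0 (0 (λ.λ.λ.λ.λ.λ.1))) (λ.λ.λ.λ.1 0)
  step 1: (λ.λ.λ.λ.1 0) ((λ.λ.λ.λ.1 0) (λ.λ.λ.λ.λ.λ.1))
  step 2: λ.λ.λ.1 0

Answer: normal form = λ.λ.λ.1 0  (in 2 steps)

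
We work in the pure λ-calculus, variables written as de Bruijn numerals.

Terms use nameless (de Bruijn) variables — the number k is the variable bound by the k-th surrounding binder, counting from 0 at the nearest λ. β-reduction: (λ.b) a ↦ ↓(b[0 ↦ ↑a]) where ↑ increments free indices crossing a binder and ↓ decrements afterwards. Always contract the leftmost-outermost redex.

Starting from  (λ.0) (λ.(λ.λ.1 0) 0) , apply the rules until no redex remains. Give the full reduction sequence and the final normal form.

Answer: normal form = λ.λ.1 0  (in 2 steps)

Derivation:
  start: (λ.0) (λ.(λ.λ.1 0) 0)
  [1] λ.(λ.λ.1 0) 0
  [2] λ.λ.1 0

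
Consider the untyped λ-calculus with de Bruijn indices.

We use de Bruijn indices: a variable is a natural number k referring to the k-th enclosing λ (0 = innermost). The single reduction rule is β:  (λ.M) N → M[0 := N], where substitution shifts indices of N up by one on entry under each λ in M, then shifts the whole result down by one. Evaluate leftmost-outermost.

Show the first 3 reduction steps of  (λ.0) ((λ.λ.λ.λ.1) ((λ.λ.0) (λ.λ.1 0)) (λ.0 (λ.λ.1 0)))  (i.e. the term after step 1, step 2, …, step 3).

Answer: after 3 steps: λ.λ.1

Reduction:
  start: (λ.0) ((λ.λ.λ.λ.1) ((λ.λ.0) (λ.λ.1 0)) (λ.0 (λ.λ.1 0)))
  step 1: (λ.λ.λ.λ.1) ((λ.λ.0) (λ.λ.1 0)) (λ.0 (λ.λ.1 0))
  step 2: (λ.λ.λ.1) (λ.0 (λ.λ.1 0))
  step 3: λ.λ.1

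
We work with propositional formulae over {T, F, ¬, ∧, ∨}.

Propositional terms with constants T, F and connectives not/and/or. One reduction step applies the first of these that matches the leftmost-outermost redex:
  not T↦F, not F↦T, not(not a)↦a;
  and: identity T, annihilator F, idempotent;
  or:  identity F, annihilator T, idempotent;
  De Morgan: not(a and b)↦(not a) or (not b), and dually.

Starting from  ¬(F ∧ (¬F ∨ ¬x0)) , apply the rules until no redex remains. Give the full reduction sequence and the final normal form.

  start: ¬(F ∧ (¬F ∨ ¬x0))
  step 1: ¬F ∨ ¬(¬F ∨ ¬x0)
  step 2: T ∨ ¬(¬F ∨ ¬x0)
  step 3: T

Answer: normal form = T  (in 3 steps)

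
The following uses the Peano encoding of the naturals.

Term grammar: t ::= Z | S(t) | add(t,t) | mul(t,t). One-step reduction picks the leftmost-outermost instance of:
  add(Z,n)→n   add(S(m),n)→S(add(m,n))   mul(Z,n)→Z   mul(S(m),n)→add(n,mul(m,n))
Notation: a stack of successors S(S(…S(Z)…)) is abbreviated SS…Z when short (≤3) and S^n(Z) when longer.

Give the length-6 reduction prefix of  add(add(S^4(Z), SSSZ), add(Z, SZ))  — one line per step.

  start: add(add(S^4(Z), SSSZ), add(Z, SZ))
  →1  add(S(add(SSSZ, SSSZ)), add(Z, SZ))
  →2  S(add(add(SSSZ, SSSZ), add(Z, SZ)))
  →3  S(add(S(add(SSZ, SSSZ)), add(Z, SZ)))
  →4  S(S(add(add(SSZ, SSSZ), add(Z, SZ))))
  →5  S(S(add(S(add(SZ, SSSZ)), add(Z, SZ))))
  →6  S(S(S(add(add(SZ, SSSZ), add(Z, SZ)))))

Answer: after 6 steps: S(S(S(add(add(SZ, SSSZ), add(Z, SZ)))))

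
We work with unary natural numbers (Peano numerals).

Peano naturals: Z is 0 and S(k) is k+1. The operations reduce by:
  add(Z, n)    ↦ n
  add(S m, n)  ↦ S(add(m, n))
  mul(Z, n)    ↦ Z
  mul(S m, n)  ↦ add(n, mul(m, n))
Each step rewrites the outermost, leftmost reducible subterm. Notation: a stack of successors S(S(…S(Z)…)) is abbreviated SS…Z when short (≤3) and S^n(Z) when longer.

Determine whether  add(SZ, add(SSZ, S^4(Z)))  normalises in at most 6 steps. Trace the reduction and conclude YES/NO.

  start: add(SZ, add(SSZ, S^4(Z)))
  step 1: S(add(Z, add(SSZ, S^4(Z))))
  step 2: S(add(SSZ, S^4(Z)))
  step 3: S(S(add(SZ, S^4(Z))))
  step 4: S(S(S(add(Z, S^4(Z)))))
  step 5: S^7(Z)

Answer: YES — reaches normal form S^7(Z) in 5 ≤ 6 steps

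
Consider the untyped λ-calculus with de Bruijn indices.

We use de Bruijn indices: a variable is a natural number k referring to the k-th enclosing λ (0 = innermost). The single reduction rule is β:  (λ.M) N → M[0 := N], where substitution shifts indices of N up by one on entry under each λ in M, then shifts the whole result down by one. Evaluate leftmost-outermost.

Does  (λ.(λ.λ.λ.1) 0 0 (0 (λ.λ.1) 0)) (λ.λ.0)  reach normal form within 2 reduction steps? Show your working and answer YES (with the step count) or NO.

Answer: NO — after 2 steps the term is (λ.λ.1) (λ.λ.0) ((λ.λ.0) (λ.λ.1) (λ.λ.0)), not yet normal

Working:
  start: (λ.(λ.λ.λ.1) 0 0 (0 (λ.λ.1) 0)) (λ.λ.0)
  →1  (λ.λ.λ.1) (λ.λ.0) (λ.λ.0) ((λ.λ.0) (λ.λ.1) (λ.λ.0))
  →2  (λ.λ.1) (λ.λ.0) ((λ.λ.0) (λ.λ.1) (λ.λ.0))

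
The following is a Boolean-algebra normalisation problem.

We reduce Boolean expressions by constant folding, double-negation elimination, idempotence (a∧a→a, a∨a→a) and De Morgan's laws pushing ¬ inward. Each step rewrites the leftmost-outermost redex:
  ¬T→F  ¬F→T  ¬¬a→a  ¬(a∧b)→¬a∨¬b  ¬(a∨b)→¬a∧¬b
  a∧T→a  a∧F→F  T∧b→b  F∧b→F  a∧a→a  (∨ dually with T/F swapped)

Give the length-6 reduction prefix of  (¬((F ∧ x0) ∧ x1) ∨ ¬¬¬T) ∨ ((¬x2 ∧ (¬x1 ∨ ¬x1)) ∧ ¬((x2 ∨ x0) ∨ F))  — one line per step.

Answer: after 6 steps: T ∨ ((¬x2 ∧ (¬x1 ∨ ¬x1)) ∧ ¬((x2 ∨ x0) ∨ F))

Working:
  start: (¬((F ∧ x0) ∧ x1) ∨ ¬¬¬T) ∨ ((¬x2 ∧ (¬x1 ∨ ¬x1)) ∧ ¬((x2 ∨ x0) ∨ F))
  →1  ((¬(F ∧ x0) ∨ ¬x1) ∨ ¬¬¬T) ∨ ((¬x2 ∧ (¬x1 ∨ ¬x1)) ∧ ¬((x2 ∨ x0) ∨ F))
  →2  (((¬F ∨ ¬x0) ∨ ¬x1) ∨ ¬¬¬T) ∨ ((¬x2 ∧ (¬x1 ∨ ¬x1)) ∧ ¬((x2 ∨ x0) ∨ F))
  →3  (((T ∨ ¬x0) ∨ ¬x1) ∨ ¬¬¬T) ∨ ((¬x2 ∧ (¬x1 ∨ ¬x1)) ∧ ¬((x2 ∨ x0) ∨ F))
  →4  ((T ∨ ¬x1) ∨ ¬¬¬T) ∨ ((¬x2 ∧ (¬x1 ∨ ¬x1)) ∧ ¬((x2 ∨ x0) ∨ F))
  →5  (T ∨ ¬¬¬T) ∨ ((¬x2 ∧ (¬x1 ∨ ¬x1)) ∧ ¬((x2 ∨ x0) ∨ F))
  →6  T ∨ ((¬x2 ∧ (¬x1 ∨ ¬x1)) ∧ ¬((x2 ∨ x0) ∨ F))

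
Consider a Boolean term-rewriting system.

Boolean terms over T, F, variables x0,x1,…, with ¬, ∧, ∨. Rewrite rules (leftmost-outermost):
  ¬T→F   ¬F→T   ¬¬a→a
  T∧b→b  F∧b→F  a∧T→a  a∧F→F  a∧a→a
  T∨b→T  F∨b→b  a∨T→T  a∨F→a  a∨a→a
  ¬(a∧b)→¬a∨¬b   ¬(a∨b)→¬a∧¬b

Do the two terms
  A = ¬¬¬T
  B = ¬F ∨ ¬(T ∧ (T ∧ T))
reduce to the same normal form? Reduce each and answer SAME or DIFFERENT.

Term A:
  start: ¬¬¬T
  [1] ¬T
  [2] F

Term B:
  start: ¬F ∨ ¬(T ∧ (T ∧ T))
  [1] T ∨ ¬(T ∧ (T ∧ T))
  [2] T

Answer: DIFFERENT — A ⇓ F, B ⇓ T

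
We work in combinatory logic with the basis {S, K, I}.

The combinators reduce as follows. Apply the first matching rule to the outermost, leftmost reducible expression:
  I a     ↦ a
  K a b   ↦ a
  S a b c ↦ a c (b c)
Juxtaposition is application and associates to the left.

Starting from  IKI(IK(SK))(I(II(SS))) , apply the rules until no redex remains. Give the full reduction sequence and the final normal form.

Answer: normal form = SS  (in 6 steps)

Working:
  start: IKI(IK(SK))(I(II(SS)))
  [1] KI(IK(SK))(I(II(SS)))
  [2] I(I(II(SS)))
  [3] I(II(SS))
  [4] II(SS)
  [5] I(SS)
  [6] SS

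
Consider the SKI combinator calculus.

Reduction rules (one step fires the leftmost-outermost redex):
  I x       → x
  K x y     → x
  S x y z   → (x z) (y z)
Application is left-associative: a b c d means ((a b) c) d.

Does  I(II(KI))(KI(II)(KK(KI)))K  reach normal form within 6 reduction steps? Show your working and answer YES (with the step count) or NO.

  start: I(II(KI))(KI(II)(KK(KI)))K
  →1  II(KI)(KI(II)(KK(KI)))K
  →2  I(KI)(KI(II)(KK(KI)))K
  →3  KI(KI(II)(KK(KI)))K
  →4  IK
  →5  K

Answer: YES — reaches normal form K in 5 ≤ 6 steps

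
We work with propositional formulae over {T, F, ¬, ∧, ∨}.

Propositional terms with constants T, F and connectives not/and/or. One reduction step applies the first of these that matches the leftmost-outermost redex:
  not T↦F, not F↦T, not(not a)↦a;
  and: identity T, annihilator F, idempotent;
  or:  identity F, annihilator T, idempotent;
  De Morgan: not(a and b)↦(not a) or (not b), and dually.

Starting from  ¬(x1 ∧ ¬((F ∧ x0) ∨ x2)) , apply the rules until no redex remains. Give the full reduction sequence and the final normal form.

Answer: normal form = ¬x1 ∨ x2  (in 4 steps)

Reduction:
  start: ¬(x1 ∧ ¬((F ∧ x0) ∨ x2))
  step 1: ¬x1 ∨ ¬¬((F ∧ x0) ∨ x2)
  step 2: ¬x1 ∨ ((F ∧ x0) ∨ x2)
  step 3: ¬x1 ∨ (F ∨ x2)
  step 4: ¬x1 ∨ x2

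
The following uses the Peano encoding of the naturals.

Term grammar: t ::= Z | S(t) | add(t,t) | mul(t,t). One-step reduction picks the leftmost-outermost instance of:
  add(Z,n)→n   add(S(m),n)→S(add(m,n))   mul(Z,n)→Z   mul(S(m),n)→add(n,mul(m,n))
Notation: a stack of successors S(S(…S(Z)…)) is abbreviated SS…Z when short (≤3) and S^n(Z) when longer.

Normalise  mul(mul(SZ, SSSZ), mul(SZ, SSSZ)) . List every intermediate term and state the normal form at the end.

Answer: normal form = S^9(Z)  (in 40 steps)

Reduction:
  start: mul(mul(SZ, SSSZ), mul(SZ, SSSZ))
  [1] mul(add(SSSZ, mul(Z, SSSZ)), mul(SZ, SSSZ))
  [2] mul(S(add(SSZ, mul(Z, SSSZ))), mul(SZ, SSSZ))
  [3] add(mul(SZ, SSSZ), mul(add(SSZ, mul(Z, SSSZ)), mul(SZ, SSSZ)))
  [4] add(add(SSSZ, mul(Z, SSSZ)), mul(add(SSZ, mul(Z, SSSZ)), mul(SZ, SSSZ)))
  [5] add(S(add(SSZ, mul(Z, SSSZ))), mul(add(SSZ, mul(Z, SSSZ)), mul(SZ, SSSZ)))
  [6] S(add(add(SSZ, mul(Z, SSSZ)), mul(add(SSZ, mul(Z, SSSZ)), mul(SZ, SSSZ))))
  [7] S(add(S(add(SZ, mul(Z, SSSZ))), mul(add(SSZ, mul(Z, SSSZ)), mul(SZ, SSSZ))))
  [8] S(S(add(add(SZ, mul(Z, SSSZ)), mul(add(SSZ, mul(Z, SSSZ)), mul(SZ, SSSZ)))))
  [9] S(S(add(S(add(Z, mul(Z, SSSZ))), mul(add(SSZ, mul(Z, SSSZ)), mul(SZ, SSSZ)))))
  [10] S(S(S(add(add(Z, mul(Z, SSSZ)), mul(add(SSZ, mul(Z, SSSZ)), mul(SZ, SSSZ))))))
  [11] S(S(S(add(mul(Z, SSSZ), mul(add(SSZ, mul(Z, SSSZ)), mul(SZ, SSSZ))))))
  [12] S(S(S(add(Z, mul(add(SSZ, mul(Z, SSSZ)), mul(SZ, SSSZ))))))
  [13] S(S(S(mul(add(SSZ, mul(Z, SSSZ)), mul(SZ, SSSZ)))))
  [14] S(S(S(mul(S(add(SZ, mul(Z, SSSZ))), mul(SZ, SSSZ)))))
  [15] S(S(S(add(mul(SZ, SSSZ), mul(add(SZ, mul(Z, SSSZ)), mul(SZ, SSSZ))))))
  [16] S(S(S(add(add(SSSZ, mul(Z, SSSZ)), mul(add(SZ, mul(Z, SSSZ)), mul(SZ, SSSZ))))))
  [17] S(S(S(add(S(add(SSZ, mul(Z, SSSZ))), mul(add(SZ, mul(Z, SSSZ)), mul(SZ, SSSZ))))))
  [18] S(S(S(S(add(add(SSZ, mul(Z, SSSZ)), mul(add(SZ, mul(Z, SSSZ)), mul(SZ, SSSZ)))))))
  [19] S(S(S(S(add(S(add(SZ, mul(Z, SSSZ))), mul(add(SZ, mul(Z, SSSZ)), mul(SZ, SSSZ)))))))
  [20] S(S(S(S(S(add(add(SZ, mul(Z, SSSZ)), mul(add(SZ, mul(Z, SSSZ)), mul(SZ, SSSZ))))))))
  [21] S(S(S(S(S(add(S(add(Z, mul(Z, SSSZ))), mul(add(SZ, mul(Z, SSSZ)), mul(SZ, SSSZ))))))))
  [22] S(S(S(S(S(S(add(add(Z, mul(Z, SSSZ)), mul(add(SZ, mul(Z, SSSZ)), mul(SZ, SSSZ)))))))))
  [23] S(S(S(S(S(S(add(mul(Z, SSSZ), mul(add(SZ, mul(Z, SSSZ)), mul(SZ, SSSZ)))))))))
  [24] S(S(S(S(S(S(add(Z, mul(add(SZ, mul(Z, SSSZ)), mul(SZ, SSSZ)))))))))
  [25] S(S(S(S(S(S(mul(add(SZ, mul(Z, SSSZ)), mul(SZ, SSSZ))))))))
  [26] S(S(S(S(S(S(mul(S(add(Z, mul(Z, SSSZ))), mul(SZ, SSSZ))))))))
  [27] S(S(S(S(S(S(add(mul(SZ, SSSZ), mul(add(Z, mul(Z, SSSZ)), mul(SZ, SSSZ)))))))))
  [28] S(S(S(S(S(S(add(add(SSSZ, mul(Z, SSSZ)), mul(add(Z, mul(Z, SSSZ)), mul(SZ, SSSZ)))))))))
  [29] S(S(S(S(S(S(add(S(add(SSZ, mul(Z, SSSZ))), mul(add(Z, mul(Z, SSSZ)), mul(SZ, SSSZ)))))))))
  [30] S(S(S(S(S(S(S(add(add(SSZ, mul(Z, SSSZ)), mul(add(Z, mul(Z, SSSZ)), mul(SZ, SSSZ))))))))))
  [31] S(S(S(S(S(S(S(add(S(add(SZ, mul(Z, SSSZ))), mul(add(Z, mul(Z, SSSZ)), mul(SZ, SSSZ))))))))))
  [32] S(S(S(S(S(S(S(S(add(add(SZ, mul(Z, SSSZ)), mul(add(Z, mul(Z, SSSZ)), mul(SZ, SSSZ)))))))))))
  [33] S(S(S(S(S(S(S(S(add(S(add(Z, mul(Z, SSSZ))), mul(add(Z, mul(Z, SSSZ)), mul(SZ, SSSZ)))))))))))
  [34] S(S(S(S(S(S(S(S(S(add(add(Z, mul(Z, SSSZ)), mul(add(Z, mul(Z, SSSZ)), mul(SZ, SSSZ))))))))))))
  [35] S(S(S(S(S(S(S(S(S(add(mul(Z, SSSZ), mul(add(Z, mul(Z, SSSZ)), mul(SZ, SSSZ))))))))))))
  [36] S(S(S(S(S(S(S(S(S(add(Z, mul(add(Z, mul(Z, SSSZ)), mul(SZ, SSSZ))))))))))))
  [37] S(S(S(S(S(S(S(S(S(mul(add(Z, mul(Z, SSSZ)), mul(SZ, SSSZ)))))))))))
  [38] S(S(S(S(S(S(S(S(S(mul(mul(Z, SSSZ), mul(SZ, SSSZ)))))))))))
  [39] S(S(S(S(S(S(S(S(S(mul(Z, mul(SZ, SSSZ)))))))))))
  [40] S^9(Z)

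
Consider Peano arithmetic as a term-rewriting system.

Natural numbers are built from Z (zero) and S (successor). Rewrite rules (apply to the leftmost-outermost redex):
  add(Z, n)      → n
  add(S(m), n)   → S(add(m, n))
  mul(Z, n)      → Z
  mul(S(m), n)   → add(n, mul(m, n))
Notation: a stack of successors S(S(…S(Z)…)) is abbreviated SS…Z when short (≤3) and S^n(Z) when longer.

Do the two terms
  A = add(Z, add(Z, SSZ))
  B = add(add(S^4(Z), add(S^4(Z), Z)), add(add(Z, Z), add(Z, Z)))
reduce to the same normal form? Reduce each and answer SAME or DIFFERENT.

Answer: DIFFERENT — A ⇓ SSZ, B ⇓ S^8(Z)

Working:
Term A:
  start: add(Z, add(Z, SSZ))
  step 1: add(Z, SSZ)
  step 2: SSZ

Term B:
  start: add(add(S^4(Z), add(S^4(Z), Z)), add(add(Z, Z), add(Z, Z)))
  step 1: add(S(add(SSSZ, add(S^4(Z), Z))), add(add(Z, Z), add(Z, Z)))
  step 2: S(add(add(SSSZ, add(S^4(Z), Z)), add(add(Z, Z), add(Z, Z))))
  step 3: S(add(S(add(SSZ, add(S^4(Z), Z))), add(add(Z, Z), add(Z, Z))))
  step 4: S(S(add(add(SSZ, add(S^4(Z), Z)), add(add(Z, Z), add(Z, Z)))))
  step 5: S(S(add(S(add(SZ, add(S^4(Z), Z))), add(add(Z, Z), add(Z, Z)))))
  step 6: S(S(S(add(add(SZ, add(S^4(Z), Z)), add(add(Z, Z), add(Z, Z))))))
  step 7: S(S(S(add(S(add(Z, add(S^4(Z), Z))), add(add(Z, Z), add(Z, Z))))))
  step 8: S(S(S(S(add(add(Z, add(S^4(Z), Z)), add(add(Z, Z), add(Z, Z)))))))
  step 9: S(S(S(S(add(add(S^4(Z), Z), add(add(Z, Z), add(Z, Z)))))))
  step 10: S(S(S(S(add(S(add(SSSZ, Z)), add(add(Z, Z), add(Z, Z)))))))
  step 11: S(S(S(S(S(add(add(SSSZ, Z), add(add(Z, Z), add(Z, Z))))))))
  step 12: S(S(S(S(S(add(S(add(SSZ, Z)), add(add(Z, Z), add(Z, Z))))))))
  step 13: S(S(S(S(S(S(add(add(SSZ, Z), add(add(Z, Z), add(Z, Z)))))))))
  step 14: S(S(S(S(S(S(add(S(add(SZ, Z)), add(add(Z, Z), add(Z, Z)))))))))
  step 15: S(S(S(S(S(S(S(add(add(SZ, Z), add(add(Z, Z), add(Z, Z))))))))))
  step 16: S(S(S(S(S(S(S(add(S(add(Z, Z)), add(add(Z, Z), add(Z, Z))))))))))
  step 17: S(S(S(S(S(S(S(S(add(add(Z, Z), add(add(Z, Z), add(Z, Z)))))))))))
  step 18: S(S(S(S(S(S(S(S(add(Z, add(add(Z, Z), add(Z, Z)))))))))))
  step 19: S(S(S(S(S(S(S(S(add(add(Z, Z), add(Z, Z))))))))))
  step 20: S(S(S(S(S(S(S(S(add(Z, add(Z, Z))))))))))
  step 21: S(S(S(S(S(S(S(S(add(Z, Z)))))))))
  step 22: S^8(Z)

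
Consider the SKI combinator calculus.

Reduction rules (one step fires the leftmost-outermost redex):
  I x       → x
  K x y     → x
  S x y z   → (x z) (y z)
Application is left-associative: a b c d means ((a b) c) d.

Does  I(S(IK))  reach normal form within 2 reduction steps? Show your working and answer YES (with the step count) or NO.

  start: I(S(IK))
  →1  S(IK)
  →2  SK

Answer: YES — reaches normal form SK in 2 ≤ 2 steps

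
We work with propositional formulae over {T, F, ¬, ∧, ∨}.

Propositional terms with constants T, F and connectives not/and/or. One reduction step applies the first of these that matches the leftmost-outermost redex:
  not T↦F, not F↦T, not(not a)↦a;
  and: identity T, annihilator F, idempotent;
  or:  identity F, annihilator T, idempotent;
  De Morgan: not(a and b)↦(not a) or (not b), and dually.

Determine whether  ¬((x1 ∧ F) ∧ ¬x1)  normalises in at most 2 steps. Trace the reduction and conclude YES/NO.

  start: ¬((x1 ∧ F) ∧ ¬x1)
  →1  ¬(x1 ∧ F) ∨ ¬¬x1
  →2  (¬x1 ∨ ¬F) ∨ ¬¬x1

Answer: NO — after 2 steps the term is (¬x1 ∨ ¬F) ∨ ¬¬x1, not yet normal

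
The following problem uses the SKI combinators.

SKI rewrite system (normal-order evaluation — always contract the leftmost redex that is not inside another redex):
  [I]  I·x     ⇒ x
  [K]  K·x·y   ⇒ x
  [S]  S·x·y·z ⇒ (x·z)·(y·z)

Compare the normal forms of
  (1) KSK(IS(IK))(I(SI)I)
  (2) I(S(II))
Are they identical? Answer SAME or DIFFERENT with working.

Answer: DIFFERENT — A ⇓ S(SK)(SII), B ⇓ SI

Reduction:
Term A:
  start: KSK(IS(IK))(I(SI)I)
  [1] S(IS(IK))(I(SI)I)
  [2] S(S(IK))(I(SI)I)
  [3] S(SK)(I(SI)I)
  [4] S(SK)(SII)

Term B:
  start: I(S(II))
  [1] S(II)
  [2] SI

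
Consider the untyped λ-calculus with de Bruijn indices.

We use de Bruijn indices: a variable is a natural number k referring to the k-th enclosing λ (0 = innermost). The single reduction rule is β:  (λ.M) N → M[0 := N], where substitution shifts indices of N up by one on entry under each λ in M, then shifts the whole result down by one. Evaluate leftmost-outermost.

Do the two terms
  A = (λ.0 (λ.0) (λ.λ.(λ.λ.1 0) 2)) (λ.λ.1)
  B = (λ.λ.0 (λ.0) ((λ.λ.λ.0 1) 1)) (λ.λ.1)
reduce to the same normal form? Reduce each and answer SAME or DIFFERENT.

Answer: DIFFERENT — A ⇓ λ.0, B ⇓ λ.0 (λ.0) (λ.λ.0 1)

Derivation:
Term A:
  start: (λ.0 (λ.0) (λ.λ.(λ.λ.1 0) 2)) (λ.λ.1)
  [1] (λ.λ.1) (λ.0) (λ.λ.(λ.λ.1 0) (λ.λ.1))
  [2] (λ.λ.0) (λ.λ.(λ.λ.1 0) (λ.λ.1))
  [3] λ.0

Term B:
  start: (λ.λ.0 (λ.0) ((λ.λ.λ.0 1) 1)) (λ.λ.1)
  [1] λ.0 (λ.0) ((λ.λ.λ.0 1) (λ.λ.1))
  [2] λ.0 (λ.0) (λ.λ.0 1)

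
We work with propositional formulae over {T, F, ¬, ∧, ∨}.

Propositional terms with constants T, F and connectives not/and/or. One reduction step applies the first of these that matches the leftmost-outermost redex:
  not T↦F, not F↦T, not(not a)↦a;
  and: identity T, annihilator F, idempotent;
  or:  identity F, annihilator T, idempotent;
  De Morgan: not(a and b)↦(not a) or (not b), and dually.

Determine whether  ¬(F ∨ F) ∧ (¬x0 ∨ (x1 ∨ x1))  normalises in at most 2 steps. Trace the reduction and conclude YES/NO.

Answer: NO — after 2 steps the term is ¬F ∧ (¬x0 ∨ (x1 ∨ x1)), not yet normal

Reduction:
  start: ¬(F ∨ F) ∧ (¬x0 ∨ (x1 ∨ x1))
  step 1: (¬F ∧ ¬F) ∧ (¬x0 ∨ (x1 ∨ x1))
  step 2: ¬F ∧ (¬x0 ∨ (x1 ∨ x1))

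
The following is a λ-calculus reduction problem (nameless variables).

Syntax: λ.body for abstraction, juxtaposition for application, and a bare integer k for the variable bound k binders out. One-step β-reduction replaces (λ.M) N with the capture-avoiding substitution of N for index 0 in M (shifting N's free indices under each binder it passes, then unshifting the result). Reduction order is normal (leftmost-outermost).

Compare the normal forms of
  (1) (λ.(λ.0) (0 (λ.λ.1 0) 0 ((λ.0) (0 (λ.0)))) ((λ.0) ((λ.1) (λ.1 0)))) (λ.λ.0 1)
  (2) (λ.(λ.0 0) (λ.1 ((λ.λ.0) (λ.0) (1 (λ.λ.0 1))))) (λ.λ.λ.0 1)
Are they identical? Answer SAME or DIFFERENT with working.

Term A:
  start: (λ.(λ.0) (0 (λ.λ.1 0) 0 ((λ.0) (0 (λ.0)))) ((λ.0) ((λ.1) (λ.1 0)))) (λ.λ.0 1)
  →1  (λ.0) ((λ.λ.0 1) (λ.λ.1 0) (λ.λ.0 1) ((λ.0) ((λ.λ.0 1) (λ.0)))) ((λ.0) ((λ.λ.λ.0 1) (λ.(λ.λ.0 1) 0)))
  →2  (λ.λ.0 1) (λ.λ.1 0) (λ.λ.0 1) ((λ.0) ((λ.λ.0 1) (λ.0))) ((λ.0) ((λ.λ.λ.0 1) (λ.(λ.λ.0 1) 0)))
  →3  (λ.0 (λ.λ.1 0)) (λ.λ.0 1) ((λ.0) ((λ.λ.0 1) (λ.0))) ((λ.0) ((λ.λ.λ.0 1) (λ.(λ.λ.0 1) 0)))
  →4  (λ.λ.0 1) (λ.λ.1 0) ((λ.0) ((λ.λ.0 1) (λ.0))) ((λ.0) ((λ.λ.λ.0 1) (λ.(λ.λ.0 1) 0)))
  →5  (λ.0 (λ.λ.1 0)) ((λ.0) ((λ.λ.0 1) (λ.0))) ((λ.0) ((λ.λ.λ.0 1) (λ.(λ.λ.0 1) 0)))
  →6  (λ.0) ((λ.λ.0 1) (λ.0)) (λ.λ.1 0) ((λ.0) ((λ.λ.λ.0 1) (λ.(λ.λ.0 1) 0)))
  →7  (λ.λ.0 1) (λ.0) (λ.λ.1 0) ((λ.0) ((λ.λ.λ.0 1) (λ.(λ.λ.0 1) 0)))
  →8  (λ.0 (λ.0)) (λ.λ.1 0) ((λ.0) ((λ.λ.λ.0 1) (λ.(λ.λ.0 1) 0)))
  →9  (λ.λ.1 0) (λ.0) ((λ.0) ((λ.λ.λ.0 1) (λ.(λ.λ.0 1) 0)))
  →10  (λ.(λ.0) 0) ((λ.0) ((λ.λ.λ.0 1) (λ.(λ.λ.0 1) 0)))
  →11  (λ.0) ((λ.0) ((λ.λ.λ.0 1) (λ.(λ.λ.0 1) 0)))
  →12  (λ.0) ((λ.λ.λ.0 1) (λ.(λ.λ.0 1) 0))
  →13  (λ.λ.λ.0 1) (λ.(λ.λ.0 1) 0)
  →14  λ.λ.0 1

Term B:
  start: (λ.(λ.0 0) (λ.1 ((λ.λ.0) (λ.0) (1 (λ.λ.0 1))))) (λ.λ.λ.0 1)
  →1  (λ.0 0) (λ.(λ.λ.λ.0 1) ((λ.λ.0) (λ.0) ((λ.λ.λ.0 1) (λ.λ.0 1))))
  →2  (λ.(λ.λ.λ.0 1) ((λ.λ.0) (λ.0) ((λ.λ.λ.0 1) (λ.λ.0 1)))) (λ.(λ.λ.λ.0 1) ((λ.λ.0) (λ.0) ((λ.λ.λ.0 1) (λ.λ.0 1))))
  →3  (λ.λ.λ.0 1) ((λ.λ.0) (λ.0) ((λ.λ.λ.0 1) (λ.λ.0 1)))
  →4  λ.λ.0 1

Answer: SAME — A ⇓ λ.λ.0 1, B ⇓ λ.λ.0 1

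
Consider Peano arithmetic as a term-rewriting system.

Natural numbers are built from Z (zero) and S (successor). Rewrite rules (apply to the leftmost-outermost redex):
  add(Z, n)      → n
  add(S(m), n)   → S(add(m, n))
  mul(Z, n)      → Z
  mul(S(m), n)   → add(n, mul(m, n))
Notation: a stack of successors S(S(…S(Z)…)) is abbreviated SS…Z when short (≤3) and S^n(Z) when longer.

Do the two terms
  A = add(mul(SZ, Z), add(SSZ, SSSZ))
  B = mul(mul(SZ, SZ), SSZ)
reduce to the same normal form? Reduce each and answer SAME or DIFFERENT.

Term A:
  start: add(mul(SZ, Z), add(SSZ, SSSZ))
  →1  add(add(Z, mul(Z, Z)), add(SSZ, SSSZ))
  →2  add(mul(Z, Z), add(SSZ, SSSZ))
  →3  add(Z, add(SSZ, SSSZ))
  →4  add(SSZ, SSSZ)
  →5  S(add(SZ, SSSZ))
  →6  S(S(add(Z, SSSZ)))
  →7  S^5(Z)

Term B:
  start: mul(mul(SZ, SZ), SSZ)
  →1  mul(add(SZ, mul(Z, SZ)), SSZ)
  →2  mul(S(add(Z, mul(Z, SZ))), SSZ)
  →3  add(SSZ, mul(add(Z, mul(Z, SZ)), SSZ))
  →4  S(add(SZ, mul(add(Z, mul(Z, SZ)), SSZ)))
  →5  S(S(add(Z, mul(add(Z, mul(Z, SZ)), SSZ))))
  →6  S(S(mul(add(Z, mul(Z, SZ)), SSZ)))
  →7  S(S(mul(mul(Z, SZ), SSZ)))
  →8  S(S(mul(Z, SSZ)))
  →9  SSZ

Answer: DIFFERENT — A ⇓ S^5(Z), B ⇓ SSZ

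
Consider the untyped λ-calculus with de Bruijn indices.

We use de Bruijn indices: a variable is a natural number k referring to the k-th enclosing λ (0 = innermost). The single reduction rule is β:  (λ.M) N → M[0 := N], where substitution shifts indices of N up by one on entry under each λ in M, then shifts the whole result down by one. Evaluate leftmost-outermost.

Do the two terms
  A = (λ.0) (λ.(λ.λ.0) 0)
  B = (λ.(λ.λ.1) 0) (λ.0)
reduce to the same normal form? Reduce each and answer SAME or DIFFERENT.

Term A:
  start: (λ.0) (λ.(λ.λ.0) 0)
  step 1: λ.(λ.λ.0) 0
  step 2: λ.λ.0

Term B:
  start: (λ.(λ.λ.1) 0) (λ.0)
  step 1: (λ.λ.1) (λ.0)
  step 2: λ.λ.0

Answer: SAME — A ⇓ λ.λ.0, B ⇓ λ.λ.0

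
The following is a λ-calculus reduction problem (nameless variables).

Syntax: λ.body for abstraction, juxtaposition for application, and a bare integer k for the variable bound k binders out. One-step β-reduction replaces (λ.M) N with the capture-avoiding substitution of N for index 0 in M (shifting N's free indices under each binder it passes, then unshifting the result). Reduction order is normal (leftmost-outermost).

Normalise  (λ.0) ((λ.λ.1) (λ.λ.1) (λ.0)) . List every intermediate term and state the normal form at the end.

  start: (λ.0) ((λ.λ.1) (λ.λ.1) (λ.0))
  step 1: (λ.λ.1) (λ.λ.1) (λ.0)
  step 2: (λ.λ.λ.1) (λ.0)
  step 3: λ.λ.1

Answer: normal form = λ.λ.1  (in 3 steps)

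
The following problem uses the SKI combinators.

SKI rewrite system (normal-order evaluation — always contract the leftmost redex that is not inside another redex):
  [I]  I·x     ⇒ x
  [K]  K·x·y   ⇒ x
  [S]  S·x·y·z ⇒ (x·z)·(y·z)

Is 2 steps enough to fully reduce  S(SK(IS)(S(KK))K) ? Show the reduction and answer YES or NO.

Answer: YES — reaches normal form S(S(KK)K) in 2 ≤ 2 steps

Reduction:
  start: S(SK(IS)(S(KK))K)
  [1] S(K(S(KK))(IS(S(KK)))K)
  [2] S(S(KK)K)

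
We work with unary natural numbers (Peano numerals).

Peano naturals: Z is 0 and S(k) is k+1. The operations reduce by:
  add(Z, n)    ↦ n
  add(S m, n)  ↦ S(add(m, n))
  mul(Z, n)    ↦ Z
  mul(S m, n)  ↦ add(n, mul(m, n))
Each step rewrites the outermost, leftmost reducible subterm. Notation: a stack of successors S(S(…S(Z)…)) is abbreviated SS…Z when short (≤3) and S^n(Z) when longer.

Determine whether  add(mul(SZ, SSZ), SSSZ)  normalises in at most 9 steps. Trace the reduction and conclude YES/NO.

  start: add(mul(SZ, SSZ), SSSZ)
  step 1: add(add(SSZ, mul(Z, SSZ)), SSSZ)
  step 2: add(S(add(SZ, mul(Z, SSZ))), SSSZ)
  step 3: S(add(add(SZ, mul(Z, SSZ)), SSSZ))
  step 4: S(add(S(add(Z, mul(Z, SSZ))), SSSZ))
  step 5: S(S(add(add(Z, mul(Z, SSZ)), SSSZ)))
  step 6: S(S(add(mul(Z, SSZ), SSSZ)))
  step 7: S(S(add(Z, SSSZ)))
  step 8: S^5(Z)

Answer: YES — reaches normal form S^5(Z) in 8 ≤ 9 steps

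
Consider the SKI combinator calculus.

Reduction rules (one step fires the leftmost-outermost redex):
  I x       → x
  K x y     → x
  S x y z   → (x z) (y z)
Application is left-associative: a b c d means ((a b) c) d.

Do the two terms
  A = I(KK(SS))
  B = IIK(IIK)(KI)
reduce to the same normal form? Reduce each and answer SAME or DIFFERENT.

Answer: SAME — A ⇓ K, B ⇓ K

Working:
Term A:
  start: I(KK(SS))
  [1] KK(SS)
  [2] K

Term B:
  start: IIK(IIK)(KI)
  [1] IK(IIK)(KI)
  [2] K(IIK)(KI)
  [3] IIK
  [4] IK
  [5] K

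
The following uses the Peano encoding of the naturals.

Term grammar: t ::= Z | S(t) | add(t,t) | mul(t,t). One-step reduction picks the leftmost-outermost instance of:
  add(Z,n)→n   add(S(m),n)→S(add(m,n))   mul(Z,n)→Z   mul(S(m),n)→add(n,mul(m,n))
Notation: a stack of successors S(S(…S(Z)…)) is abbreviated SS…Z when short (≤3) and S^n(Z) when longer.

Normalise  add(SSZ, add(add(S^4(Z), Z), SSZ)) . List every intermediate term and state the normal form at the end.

Answer: normal form = S^8(Z)  (in 13 steps)

Reduction:
  start: add(SSZ, add(add(S^4(Z), Z), SSZ))
  step 1: S(add(SZ, add(add(S^4(Z), Z), SSZ)))
  step 2: S(S(add(Z, add(add(S^4(Z), Z), SSZ))))
  step 3: S(S(add(add(S^4(Z), Z), SSZ)))
  step 4: S(S(add(S(add(SSSZ, Z)), SSZ)))
  step 5: S(S(S(add(add(SSSZ, Z), SSZ))))
  step 6: S(S(S(add(S(add(SSZ, Z)), SSZ))))
  step 7: S(S(S(S(add(add(SSZ, Z), SSZ)))))
  step 8: S(S(S(S(add(S(add(SZ, Z)), SSZ)))))
  step 9: S(S(S(S(S(add(add(SZ, Z), SSZ))))))
  step 10: S(S(S(S(S(add(S(add(Z, Z)), SSZ))))))
  step 11: S(S(S(S(S(S(add(add(Z, Z), SSZ)))))))
  step 12: S(S(S(S(S(S(add(Z, SSZ)))))))
  step 13: S^8(Z)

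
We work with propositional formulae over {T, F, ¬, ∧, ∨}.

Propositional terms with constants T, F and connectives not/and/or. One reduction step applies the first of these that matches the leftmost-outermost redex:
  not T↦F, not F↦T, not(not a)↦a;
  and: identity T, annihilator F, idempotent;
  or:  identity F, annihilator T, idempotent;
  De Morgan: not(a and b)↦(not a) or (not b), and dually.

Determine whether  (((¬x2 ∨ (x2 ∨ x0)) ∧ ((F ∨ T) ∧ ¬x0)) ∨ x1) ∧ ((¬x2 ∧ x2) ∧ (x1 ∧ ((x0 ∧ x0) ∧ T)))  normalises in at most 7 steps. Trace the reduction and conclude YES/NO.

Answer: YES — reaches normal form (((¬x2 ∨ (x2 ∨ x0)) ∧ ¬x0) ∨ x1) ∧ ((¬x2 ∧ x2) ∧ (x1 ∧ x0)) in 4 ≤ 7 steps

Reduction:
  start: (((¬x2 ∨ (x2 ∨ x0)) ∧ ((F ∨ T) ∧ ¬x0)) ∨ x1) ∧ ((¬x2 ∧ x2) ∧ (x1 ∧ ((x0 ∧ x0) ∧ T)))
  →1  (((¬x2 ∨ (x2 ∨ x0)) ∧ (T ∧ ¬x0)) ∨ x1) ∧ ((¬x2 ∧ x2) ∧ (x1 ∧ ((x0 ∧ x0) ∧ T)))
  →2  (((¬x2 ∨ (x2 ∨ x0)) ∧ ¬x0) ∨ x1) ∧ ((¬x2 ∧ x2) ∧ (x1 ∧ ((x0 ∧ x0) ∧ T)))
  →3  (((¬x2 ∨ (x2 ∨ x0)) ∧ ¬x0) ∨ x1) ∧ ((¬x2 ∧ x2) ∧ (x1 ∧ (x0 ∧ x0)))
  →4  (((¬x2 ∨ (x2 ∨ x0)) ∧ ¬x0) ∨ x1) ∧ ((¬x2 ∧ x2) ∧ (x1 ∧ x0))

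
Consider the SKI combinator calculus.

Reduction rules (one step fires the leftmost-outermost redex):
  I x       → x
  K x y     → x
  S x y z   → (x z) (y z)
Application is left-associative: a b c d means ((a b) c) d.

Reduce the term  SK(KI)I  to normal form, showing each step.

Answer: normal form = I  (in 2 steps)

Reduction:
  start: SK(KI)I
  step 1: KI(KII)
  step 2: I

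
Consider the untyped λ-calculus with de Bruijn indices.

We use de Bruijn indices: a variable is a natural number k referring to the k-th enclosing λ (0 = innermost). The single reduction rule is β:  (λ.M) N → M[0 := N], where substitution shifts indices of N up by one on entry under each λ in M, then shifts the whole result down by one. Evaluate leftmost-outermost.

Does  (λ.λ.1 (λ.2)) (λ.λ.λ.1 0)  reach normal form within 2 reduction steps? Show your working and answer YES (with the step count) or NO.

  start: (λ.λ.1 (λ.2)) (λ.λ.λ.1 0)
  →1  λ.(λ.λ.λ.1 0) (λ.λ.λ.λ.1 0)
  →2  λ.λ.λ.1 0

Answer: YES — reaches normal form λ.λ.λ.1 0 in 2 ≤ 2 steps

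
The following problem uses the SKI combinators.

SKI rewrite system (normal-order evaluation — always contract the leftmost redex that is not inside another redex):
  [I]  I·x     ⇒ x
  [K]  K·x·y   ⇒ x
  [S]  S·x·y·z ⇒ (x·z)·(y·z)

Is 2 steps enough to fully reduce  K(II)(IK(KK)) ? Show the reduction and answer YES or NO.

Answer: YES — reaches normal form I in 2 ≤ 2 steps

Reduction:
  start: K(II)(IK(KK))
  [1] II
  [2] I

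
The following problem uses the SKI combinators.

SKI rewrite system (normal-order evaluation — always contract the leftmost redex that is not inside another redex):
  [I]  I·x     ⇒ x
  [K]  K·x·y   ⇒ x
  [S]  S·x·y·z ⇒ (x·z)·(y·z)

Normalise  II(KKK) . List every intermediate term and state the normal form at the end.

  start: II(KKK)
  [1] I(KKK)
  [2] KKK
  [3] K

Answer: normal form = K  (in 3 steps)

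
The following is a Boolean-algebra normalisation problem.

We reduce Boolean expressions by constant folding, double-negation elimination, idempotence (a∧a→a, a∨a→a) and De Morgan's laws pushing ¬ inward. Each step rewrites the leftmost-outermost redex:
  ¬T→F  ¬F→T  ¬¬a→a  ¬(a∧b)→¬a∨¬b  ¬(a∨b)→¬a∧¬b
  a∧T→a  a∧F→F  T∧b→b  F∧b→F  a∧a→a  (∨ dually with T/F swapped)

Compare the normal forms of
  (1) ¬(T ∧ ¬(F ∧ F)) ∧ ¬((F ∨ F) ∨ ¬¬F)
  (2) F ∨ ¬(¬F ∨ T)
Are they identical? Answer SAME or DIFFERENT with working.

Term A:
  start: ¬(T ∧ ¬(F ∧ F)) ∧ ¬((F ∨ F) ∨ ¬¬F)
  step 1: (¬T ∨ ¬¬(F ∧ F)) ∧ ¬((F ∨ F) ∨ ¬¬F)
  step 2: (F ∨ ¬¬(F ∧ F)) ∧ ¬((F ∨ F) ∨ ¬¬F)
  step 3: ¬¬(F ∧ F) ∧ ¬((F ∨ F) ∨ ¬¬F)
  step 4: (F ∧ F) ∧ ¬((F ∨ F) ∨ ¬¬F)
  step 5: F ∧ ¬((F ∨ F) ∨ ¬¬F)
  step 6: F

Term B:
  start: F ∨ ¬(¬F ∨ T)
  step 1: ¬(¬F ∨ T)
  step 2: ¬¬F ∧ ¬T
  step 3: F ∧ ¬T
  step 4: F

Answer: SAME — A ⇓ F, B ⇓ F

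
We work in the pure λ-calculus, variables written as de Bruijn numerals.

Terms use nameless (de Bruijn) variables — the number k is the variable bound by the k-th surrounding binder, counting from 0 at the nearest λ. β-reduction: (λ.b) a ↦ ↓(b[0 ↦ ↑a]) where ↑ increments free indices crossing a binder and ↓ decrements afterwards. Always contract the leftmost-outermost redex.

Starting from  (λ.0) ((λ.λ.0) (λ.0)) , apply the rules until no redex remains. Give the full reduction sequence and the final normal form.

Answer: normal form = λ.0  (in 2 steps)

Reduction:
  start: (λ.0) ((λ.λ.0) (λ.0))
  step 1: (λ.λ.0) (λ.0)
  step 2: λ.0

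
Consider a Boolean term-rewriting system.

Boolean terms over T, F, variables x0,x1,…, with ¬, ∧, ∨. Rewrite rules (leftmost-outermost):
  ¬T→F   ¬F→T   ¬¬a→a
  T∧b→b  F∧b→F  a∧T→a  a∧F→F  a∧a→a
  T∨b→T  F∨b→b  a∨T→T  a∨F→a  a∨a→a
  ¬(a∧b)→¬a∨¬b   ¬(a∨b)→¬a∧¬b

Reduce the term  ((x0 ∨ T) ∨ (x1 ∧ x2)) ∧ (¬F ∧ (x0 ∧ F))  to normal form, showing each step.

Answer: normal form = F  (in 6 steps)

Derivation:
  start: ((x0 ∨ T) ∨ (x1 ∧ x2)) ∧ (¬F ∧ (x0 ∧ F))
  →1  (T ∨ (x1 ∧ x2)) ∧ (¬F ∧ (x0 ∧ F))
  →2  T ∧ (¬F ∧ (x0 ∧ F))
  →3  ¬F ∧ (x0 ∧ F)
  →4  T ∧ (x0 ∧ F)
  →5  x0 ∧ F
  →6  F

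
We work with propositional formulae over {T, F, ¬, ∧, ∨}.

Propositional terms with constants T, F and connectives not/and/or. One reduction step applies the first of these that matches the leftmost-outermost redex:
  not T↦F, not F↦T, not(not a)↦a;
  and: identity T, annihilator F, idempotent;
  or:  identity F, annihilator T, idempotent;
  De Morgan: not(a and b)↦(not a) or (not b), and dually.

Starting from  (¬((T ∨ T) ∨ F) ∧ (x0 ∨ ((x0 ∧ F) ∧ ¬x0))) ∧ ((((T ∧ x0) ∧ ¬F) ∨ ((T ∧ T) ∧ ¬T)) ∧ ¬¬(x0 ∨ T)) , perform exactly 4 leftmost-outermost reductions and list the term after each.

  start: (¬((T ∨ T) ∨ F) ∧ (x0 ∨ ((x0 ∧ F) ∧ ¬x0))) ∧ ((((T ∧ x0) ∧ ¬F) ∨ ((T ∧ T) ∧ ¬T)) ∧ ¬¬(x0 ∨ T))
  step 1: ((¬(T ∨ T) ∧ ¬F) ∧ (x0 ∨ ((x0 ∧ F) ∧ ¬x0))) ∧ ((((T ∧ x0) ∧ ¬F) ∨ ((T ∧ T) ∧ ¬T)) ∧ ¬¬(x0 ∨ T))
  step 2: (((¬T ∧ ¬T) ∧ ¬F) ∧ (x0 ∨ ((x0 ∧ F) ∧ ¬x0))) ∧ ((((T ∧ x0) ∧ ¬F) ∨ ((T ∧ T) ∧ ¬T)) ∧ ¬¬(x0 ∨ T))
  step 3: ((¬T ∧ ¬F) ∧ (x0 ∨ ((x0 ∧ F) ∧ ¬x0))) ∧ ((((T ∧ x0) ∧ ¬F) ∨ ((T ∧ T) ∧ ¬T)) ∧ ¬¬(x0 ∨ T))
  step 4: ((F ∧ ¬F) ∧ (x0 ∨ ((x0 ∧ F) ∧ ¬x0))) ∧ ((((T ∧ x0) ∧ ¬F) ∨ ((T ∧ T) ∧ ¬T)) ∧ ¬¬(x0 ∨ T))

Answer: after 4 steps: ((F ∧ ¬F) ∧ (x0 ∨ ((x0 ∧ F) ∧ ¬x0))) ∧ ((((T ∧ x0) ∧ ¬F) ∨ ((T ∧ T) ∧ ¬T)) ∧ ¬¬(x0 ∨ T))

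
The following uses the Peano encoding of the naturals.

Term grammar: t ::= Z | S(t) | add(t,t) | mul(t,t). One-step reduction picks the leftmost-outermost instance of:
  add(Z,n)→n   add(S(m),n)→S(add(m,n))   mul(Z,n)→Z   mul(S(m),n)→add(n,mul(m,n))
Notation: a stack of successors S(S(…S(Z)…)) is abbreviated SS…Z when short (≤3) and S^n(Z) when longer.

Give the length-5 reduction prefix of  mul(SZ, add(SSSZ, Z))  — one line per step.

  start: mul(SZ, add(SSSZ, Z))
  [1] add(add(SSSZ, Z), mul(Z, add(SSSZ, Z)))
  [2] add(S(add(SSZ, Z)), mul(Z, add(SSSZ, Z)))
  [3] S(add(add(SSZ, Z), mul(Z, add(SSSZ, Z))))
  [4] S(add(S(add(SZ, Z)), mul(Z, add(SSSZ, Z))))
  [5] S(S(add(add(SZ, Z), mul(Z, add(SSSZ, Z)))))

Answer: after 5 steps: S(S(add(add(SZ, Z), mul(Z, add(SSSZ, Z)))))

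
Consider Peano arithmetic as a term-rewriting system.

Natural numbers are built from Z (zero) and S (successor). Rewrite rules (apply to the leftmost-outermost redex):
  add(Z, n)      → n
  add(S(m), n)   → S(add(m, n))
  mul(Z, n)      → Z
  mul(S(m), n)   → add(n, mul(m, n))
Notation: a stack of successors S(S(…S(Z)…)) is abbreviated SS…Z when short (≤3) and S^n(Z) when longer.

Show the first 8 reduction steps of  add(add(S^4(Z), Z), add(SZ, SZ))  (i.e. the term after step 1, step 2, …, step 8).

Answer: after 8 steps: S(S(S(S(add(add(Z, Z), add(SZ, SZ))))))

Derivation:
  start: add(add(S^4(Z), Z), add(SZ, SZ))
  [1] add(S(add(SSSZ, Z)), add(SZ, SZ))
  [2] S(add(add(SSSZ, Z), add(SZ, SZ)))
  [3] S(add(S(add(SSZ, Z)), add(SZ, SZ)))
  [4] S(S(add(add(SSZ, Z), add(SZ, SZ))))
  [5] S(S(add(S(add(SZ, Z)), add(SZ, SZ))))
  [6] S(S(S(add(add(SZ, Z), add(SZ, SZ)))))
  [7] S(S(S(add(S(add(Z, Z)), add(SZ, SZ)))))
  [8] S(S(S(S(add(add(Z, Z), add(SZ, SZ))))))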